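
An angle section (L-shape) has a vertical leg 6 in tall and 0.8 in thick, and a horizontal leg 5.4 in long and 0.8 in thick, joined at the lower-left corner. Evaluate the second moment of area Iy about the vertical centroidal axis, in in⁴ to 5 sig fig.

Decompose the section into non-overlapping parts with the origin at the bottom-left of its bounding rectangle.
Vertical leg: 0.8 × 6, A = 4.8 in², x = 0.4 in, Ī = 0.256 in⁴.
Horizontal leg (remainder): 4.6 × 0.8, A = 3.68 in², x = 3.1 in, Ī = 6.489067 in⁴.
Centroid: x̄ = ΣA·x / ΣA = 1.571698 in.
Transfer each piece to the vertical centroidal axis using Ī + A·d² with d = x − 1.571698:
  vertical leg: d = -1.171698 in → contributes +6.845807 in⁴
  horizontal leg (remainder): d = 1.528302 in → contributes +15.08447 in⁴
Total I = 21.93027 in⁴.

Iy ≈ 21.930 in⁴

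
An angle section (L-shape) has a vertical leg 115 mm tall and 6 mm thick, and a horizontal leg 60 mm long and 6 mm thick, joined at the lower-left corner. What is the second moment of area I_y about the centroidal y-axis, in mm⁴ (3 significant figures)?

Decompose the section into non-overlapping parts with the origin at the bottom-left of its bounding rectangle.
Vertical leg: 6 × 115, A = 690 mm², x = 3 mm, Ī = 2 070 mm⁴.
Horizontal leg (remainder): 54 × 6, A = 324 mm², x = 33 mm, Ī = 78 732 mm⁴.
Centroid: x̄ = ΣA·x / ΣA = 12.586 mm.
Transfer each piece to the centroidal y-axis using Ī + A·d² with d = x − 12.586:
  vertical leg: d = -9.5858 mm → contributes +65 472 mm⁴
  horizontal leg (remainder): d = 20.414 mm → contributes +213 756 mm⁴
Total I = 279 228 mm⁴.

I_y ≈ 2.79 × 10⁵ mm⁴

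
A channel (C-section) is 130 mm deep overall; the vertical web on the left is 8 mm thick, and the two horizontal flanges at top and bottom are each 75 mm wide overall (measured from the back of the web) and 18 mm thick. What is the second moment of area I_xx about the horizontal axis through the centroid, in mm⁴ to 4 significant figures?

Split into non-overlapping primitives; take the origin at the lower-left of the bounding box.
Web: 8 × 130, A = 1 040 mm², y = 65 mm, Ī = 1 464 667 mm⁴.
Top flange (beyond web): 67 × 18, A = 1 206 mm², y = 121 mm, Ī = 32 562 mm⁴.
Bottom flange (beyond web): 67 × 18, A = 1 206 mm², y = 9 mm, Ī = 32 562 mm⁴.
By symmetry the centroid is at mid-height, ȳ = 65 mm.
Transfer each piece to the horizontal axis through the centroid using Ī + A·d² with d = y − 65:
  web: d = 0 mm → contributes +1 464 667 mm⁴
  top flange (beyond web): d = 56 mm → contributes +3 814 578 mm⁴
  bottom flange (beyond web): d = -56 mm → contributes +3 814 578 mm⁴
Total I = 9 093 823 mm⁴.

I_xx ≈ 9.094 × 10⁶ mm⁴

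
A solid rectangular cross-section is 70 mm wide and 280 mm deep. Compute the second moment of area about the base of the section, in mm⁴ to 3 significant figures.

I_base ≈ 5.12 × 10⁸ mm⁴

The section: 70 × 280, A = 19 600 mm², y = 140 mm, Ī = 128 053 333 mm⁴.
Transfer it to the base of the section using Ī + A·d² with d = y − 0:
  the section: d = 140 mm → contributes +512 213 333 mm⁴
Total I = 512 213 333 mm⁴.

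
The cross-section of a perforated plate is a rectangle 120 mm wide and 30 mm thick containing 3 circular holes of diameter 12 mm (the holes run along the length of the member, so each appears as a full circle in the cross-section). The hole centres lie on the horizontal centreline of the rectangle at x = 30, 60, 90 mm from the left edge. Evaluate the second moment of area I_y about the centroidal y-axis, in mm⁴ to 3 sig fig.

I_y ≈ 4.11 × 10⁶ mm⁴

Decompose the section into non-overlapping parts with the origin at the bottom-left of its bounding rectangle.
Plate: 120 × 30, A = 3 600 mm², x = 60 mm, Ī = 4 320 000 mm⁴.
Hole 1 (subtracted): ⌀12, A = 113.1 mm², x = 30 mm, Ī = 1017.9 mm⁴.
Hole 2 (subtracted): ⌀12, A = 113.1 mm², x = 60 mm, Ī = 1017.9 mm⁴.
Hole 3 (subtracted): ⌀12, A = 113.1 mm², x = 90 mm, Ī = 1017.9 mm⁴.
By symmetry the centroid is at mid-width, x̄ = 60 mm.
Transfer each piece to the centroidal y-axis using Ī + A·d² with d = x − 60:
  plate: d = 0 mm → contributes +4 320 000 mm⁴
  hole 1: d = -30 mm → contributes −102 805 mm⁴
  hole 2: d = 0 mm → contributes −1017.9 mm⁴
  hole 3: d = 30 mm → contributes −102 805 mm⁴
Total I = 4 113 371 mm⁴.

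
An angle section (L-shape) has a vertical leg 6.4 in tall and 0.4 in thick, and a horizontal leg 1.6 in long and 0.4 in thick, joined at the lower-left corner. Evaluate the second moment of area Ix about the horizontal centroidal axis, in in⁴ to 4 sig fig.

Ix ≈ 12.38 in⁴

Split into non-overlapping primitives; take the origin at the lower-left of the bounding box.
Vertical leg: 0.4 × 6.4, A = 2.56 in², y = 3.2 in, Ī = 8.73813 in⁴.
Horizontal leg (remainder): 1.2 × 0.4, A = 0.48 in², y = 0.2 in, Ī = 0.0064 in⁴.
Centroid: ȳ = ΣA·y / ΣA = 2.72632 in.
Transfer each piece to the horizontal centroidal axis using Ī + A·d² with d = y − 2.72632:
  vertical leg: d = 0.473684 in → contributes +9.31254 in⁴
  horizontal leg (remainder): d = -2.52632 in → contributes +3.06989 in⁴
Total I = 12.3824 in⁴.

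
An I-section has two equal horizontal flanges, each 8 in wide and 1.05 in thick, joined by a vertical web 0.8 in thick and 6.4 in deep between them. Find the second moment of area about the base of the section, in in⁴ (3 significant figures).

I_base ≈ 648 in⁴

Break the section into simple shapes (no overlaps), measuring from the bottom-left corner of the bounding box.
Bottom flange: 8 × 1.05, A = 8.4 in², y = 0.525 in, Ī = 0.77175 in⁴.
Web: 0.8 × 6.4, A = 5.12 in², y = 4.25 in, Ī = 17.476 in⁴.
Top flange: 8 × 1.05, A = 8.4 in², y = 7.975 in, Ī = 0.77175 in⁴.
Transfer each piece to the base of the section using Ī + A·d² with d = y − 0:
  bottom flange: d = 0.525 in → contributes +3.087 in⁴
  web: d = 4.25 in → contributes +109.96 in⁴
  top flange: d = 7.975 in → contributes +535.02 in⁴
Total I = 648.06 in⁴.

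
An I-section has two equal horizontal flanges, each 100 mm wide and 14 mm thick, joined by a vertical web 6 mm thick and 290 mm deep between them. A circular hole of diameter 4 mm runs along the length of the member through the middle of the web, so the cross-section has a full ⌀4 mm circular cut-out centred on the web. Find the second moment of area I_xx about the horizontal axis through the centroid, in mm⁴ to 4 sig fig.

Split into non-overlapping primitives; take the origin at the lower-left of the bounding box.
Bottom flange: 100 × 14, A = 1 400 mm², y = 7 mm, Ī = 22866.7 mm⁴.
Web: 6 × 290, A = 1 740 mm², y = 159 mm, Ī = 12 194 500 mm⁴.
Top flange: 100 × 14, A = 1 400 mm², y = 311 mm, Ī = 22866.7 mm⁴.
Hole (subtracted): ⌀4, A = 12.5664 mm², y = 159 mm, Ī = 12.5664 mm⁴.
By symmetry the centroid is at mid-height, ȳ = 159 mm.
Transfer each piece to the horizontal axis through the centroid using Ī + A·d² with d = y − 159:
  bottom flange: d = -152 mm → contributes +32 368 467 mm⁴
  web: d = 0 mm → contributes +12 194 500 mm⁴
  top flange: d = 152 mm → contributes +32 368 467 mm⁴
  hole: d = 0 mm → contributes −12.5664 mm⁴
Total I = 76 931 421 mm⁴.

I_xx ≈ 7.693 × 10⁷ mm⁴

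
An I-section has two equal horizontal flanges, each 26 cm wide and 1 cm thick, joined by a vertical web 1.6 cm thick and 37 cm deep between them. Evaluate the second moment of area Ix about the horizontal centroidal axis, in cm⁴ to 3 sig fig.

Ix ≈ 2.55 × 10⁴ cm⁴

Treat the section as a set of non-overlapping primitives; coordinates are from the bounding-box lower-left.
Bottom flange: 26 × 1, A = 26 cm², y = 0.5 cm, Ī = 2.1667 cm⁴.
Web: 1.6 × 37, A = 59.2 cm², y = 19.5 cm, Ī = 6753.7 cm⁴.
Top flange: 26 × 1, A = 26 cm², y = 38.5 cm, Ī = 2.1667 cm⁴.
By symmetry the centroid is at mid-height, ȳ = 19.5 cm.
Transfer each piece to the horizontal centroidal axis using Ī + A·d² with d = y − 19.5:
  bottom flange: d = -19 cm → contributes +9388.2 cm⁴
  web: d = 0 cm → contributes +6753.7 cm⁴
  top flange: d = 19 cm → contributes +9388.2 cm⁴
Total I = 25 530 cm⁴.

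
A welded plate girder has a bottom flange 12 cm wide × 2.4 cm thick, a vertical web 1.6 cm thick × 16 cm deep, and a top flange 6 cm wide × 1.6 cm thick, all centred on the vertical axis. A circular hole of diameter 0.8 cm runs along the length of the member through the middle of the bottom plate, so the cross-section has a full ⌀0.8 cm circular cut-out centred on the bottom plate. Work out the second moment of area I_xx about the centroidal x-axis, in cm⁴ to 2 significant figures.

Break the section into simple shapes (no overlaps), measuring from the bottom-left corner of the bounding box.
Bottom plate: 12 × 2.4, A = 28.8 cm², y = 1.2 cm, Ī = 13.82 cm⁴.
Web plate: 1.6 × 16, A = 25.6 cm², y = 10.4 cm, Ī = 546.1 cm⁴.
Top plate: 6 × 1.6, A = 9.6 cm², y = 19.2 cm, Ī = 2.048 cm⁴.
Hole (subtracted): ⌀0.8, A = 0.5027 cm², y = 1.2 cm, Ī = 0.02011 cm⁴.
Centroid: ȳ = ΣA·y / ΣA = 7.631 cm.
Transfer each piece to the centroidal x-axis using Ī + A·d² with d = y − 7.631:
  bottom plate: d = -6.431 cm → contributes +1 205 cm⁴
  web plate: d = 2.769 cm → contributes +742.5 cm⁴
  top plate: d = 11.57 cm → contributes +1 287 cm⁴
  hole: d = -6.431 cm → contributes −20.81 cm⁴
Total I = 3 213 cm⁴.

I_xx ≈ 3200 cm⁴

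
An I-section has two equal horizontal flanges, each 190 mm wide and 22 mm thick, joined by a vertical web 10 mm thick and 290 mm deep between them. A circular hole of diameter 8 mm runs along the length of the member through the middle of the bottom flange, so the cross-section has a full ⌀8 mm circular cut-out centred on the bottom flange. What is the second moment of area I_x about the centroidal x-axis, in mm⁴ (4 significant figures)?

Treat the section as a set of non-overlapping primitives; coordinates are from the bounding-box lower-left.
Bottom flange: 190 × 22, A = 4 180 mm², y = 11 mm, Ī = 168 593 mm⁴.
Web: 10 × 290, A = 2 900 mm², y = 167 mm, Ī = 20 324 167 mm⁴.
Top flange: 190 × 22, A = 4 180 mm², y = 323 mm, Ī = 168 593 mm⁴.
Hole (subtracted): ⌀8, A = 50.2655 mm², y = 11 mm, Ī = 201.062 mm⁴.
Centroid: ȳ = ΣA·y / ΣA = 167.7 mm.
Transfer each piece to the centroidal x-axis using Ī + A·d² with d = y − 167.7:
  bottom flange: d = -156.7 mm → contributes +102 807 403 mm⁴
  web: d = -0.699518 mm → contributes +20 325 586 mm⁴
  top flange: d = 155.3 mm → contributes +100 982 835 mm⁴
  hole: d = -156.7 mm → contributes −1 234 457 mm⁴
Total I = 222 881 366 mm⁴.

I_x ≈ 2.229 × 10⁸ mm⁴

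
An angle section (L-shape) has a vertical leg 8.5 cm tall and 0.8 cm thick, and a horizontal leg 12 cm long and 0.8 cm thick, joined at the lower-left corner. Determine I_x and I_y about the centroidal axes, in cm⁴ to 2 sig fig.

I_x ≈ 99 cm⁴, I_y ≈ 230 cm⁴

Decompose the section into non-overlapping parts with the origin at the bottom-left of its bounding rectangle.
Vertical leg: 0.8 × 8.5, A = 6.8 cm², y = 4.25 cm, Ī = 40.94 cm⁴.
Horizontal leg (remainder): 11.2 × 0.8, A = 8.96 cm², y = 0.4 cm, Ī = 0.4779 cm⁴.
Centroid: ȳ = ΣA·y / ΣA = 2.061 cm.
Transfer each piece to the centroidal x-axis using Ī + A·d² with d = y − 2.061:
  vertical leg: d = 2.189 cm → contributes +73.52 cm⁴
  horizontal leg (remainder): d = -1.661 cm → contributes +25.2 cm⁴
Total I = 98.72 cm⁴.
For the y-axis: x̄ = 3.811 cm.
Repeating about the centroidal y-axis gives I_y = 233.2 cm⁴.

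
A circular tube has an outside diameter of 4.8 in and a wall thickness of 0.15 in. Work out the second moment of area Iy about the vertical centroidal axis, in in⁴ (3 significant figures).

Treat the section as a set of non-overlapping primitives; coordinates are from the bounding-box lower-left.
Outer circle: ⌀4.8, A = 18.096 in², x = 2.4 in, Ī = 26.058 in⁴.
Bore (subtracted): ⌀4.5, A = 15.904 in², x = 2.4 in, Ī = 20.129 in⁴.
By symmetry the centroid is at mid-width, x̄ = 2.4 in.
All pieces are centred on the vertical centroidal axis, so I = ΣĪ (holes subtracted) = 5.9287 in⁴.

Iy ≈ 5.93 in⁴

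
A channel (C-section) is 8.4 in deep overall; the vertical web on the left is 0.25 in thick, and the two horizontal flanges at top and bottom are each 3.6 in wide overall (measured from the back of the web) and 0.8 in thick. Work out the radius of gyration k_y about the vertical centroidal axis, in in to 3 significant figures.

k_y ≈ 1.15 in

Decompose the section into non-overlapping parts with the origin at the bottom-left of its bounding rectangle.
Web: 0.25 × 8.4, A = 2.1 in², x = 0.125 in, Ī = 0.010938 in⁴.
Top flange (beyond web): 3.35 × 0.8, A = 2.68 in², x = 1.925 in, Ī = 2.5064 in⁴.
Bottom flange (beyond web): 3.35 × 0.8, A = 2.68 in², x = 1.925 in, Ī = 2.5064 in⁴.
Centroid: x̄ = ΣA·x / ΣA = 1.4183 in.
Transfer each piece to the vertical centroidal axis using Ī + A·d² with d = x − 1.4183:
  web: d = -1.2933 in → contributes +3.5234 in⁴
  top flange (beyond web): d = 0.5067 in → contributes +3.1944 in⁴
  bottom flange (beyond web): d = 0.5067 in → contributes +3.1944 in⁴
Total I = 9.9123 in⁴.
Radius of gyration: k = √(I/A) = √(9.9123 / 7.46) = 1.1527 in.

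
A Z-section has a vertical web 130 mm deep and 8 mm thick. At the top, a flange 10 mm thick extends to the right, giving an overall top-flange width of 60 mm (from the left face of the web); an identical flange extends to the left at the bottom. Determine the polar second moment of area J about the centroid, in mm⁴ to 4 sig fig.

J ≈ 6.393 × 10⁶ mm⁴

Split into non-overlapping primitives; take the origin at the lower-left of the bounding box.
Web: 8 × 130, A = 1 040 mm², y = 65 mm, Ī = 1 464 667 mm⁴.
Top flange (beyond web): 52 × 10, A = 520 mm², y = 125 mm, Ī = 4333.33 mm⁴.
Bottom flange (beyond web): 52 × 10, A = 520 mm², y = 5 mm, Ī = 4333.33 mm⁴.
Centroid: ȳ = ΣA·y / ΣA = 65 mm.
Transfer each piece to the centroidal x-axis using Ī + A·d² with d = y − 65:
  web: d = 0 mm → contributes +1 464 667 mm⁴
  top flange (beyond web): d = 60 mm → contributes +1 876 333 mm⁴
  bottom flange (beyond web): d = -60 mm → contributes +1 876 333 mm⁴
Total I = 5 217 333 mm⁴.
For the y-axis: x̄ = 56 mm.
Repeating about the centroidal y-axis gives I_y = 1 175 893 mm⁴.
Polar second moment: J = I_x + I_y = 6 393 227 mm⁴.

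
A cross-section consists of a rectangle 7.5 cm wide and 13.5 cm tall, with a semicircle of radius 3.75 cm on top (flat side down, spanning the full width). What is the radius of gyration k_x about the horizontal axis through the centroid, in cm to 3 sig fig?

k_x ≈ 4.78 cm

Break the section into simple shapes (no overlaps), measuring from the bottom-left corner of the bounding box.
Rectangular body: 7.5 × 13.5, A = 101.25 cm², y = 6.75 cm, Ī = 1537.7 cm⁴.
Semicircular cap: semicircle r = 3.75, A = 22.089 cm², y = 15.092 cm, Ī = 21.705 cm⁴.
Centroid: ȳ = ΣA·y / ΣA = 8.2439 cm.
Transfer each piece to the horizontal axis through the centroid using Ī + A·d² with d = y − 8.2439:
  rectangular body: d = -1.4939 cm → contributes +1763.7 cm⁴
  semicircular cap: d = 6.8476 cm → contributes +1057.5 cm⁴
Total I = 2821.2 cm⁴.
Radius of gyration: k = √(I/A) = √(2821.2 / 123.34) = 4.7826 cm.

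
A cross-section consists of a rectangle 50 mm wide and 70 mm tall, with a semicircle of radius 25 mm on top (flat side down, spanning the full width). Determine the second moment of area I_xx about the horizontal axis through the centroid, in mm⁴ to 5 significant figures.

I_xx ≈ 3.0670 × 10⁶ mm⁴

Break the section into simple shapes (no overlaps), measuring from the bottom-left corner of the bounding box.
Rectangular body: 50 × 70, A = 3 500 mm², y = 35 mm, Ī = 1 429 167 mm⁴.
Semicircular cap: semicircle r = 25, A = 981.7477 mm², y = 80.61033 mm, Ī = 42873.81 mm⁴.
Centroid: ȳ = ΣA·y / ΣA = 44.99116 mm.
Transfer each piece to the horizontal axis through the centroid using Ī + A·d² with d = y − 44.99116:
  rectangular body: d = -9.991155 mm → contributes +1 778 548 mm⁴
  semicircular cap: d = 35.61917 mm → contributes +1 288 442 mm⁴
Total I = 3 066 990 mm⁴.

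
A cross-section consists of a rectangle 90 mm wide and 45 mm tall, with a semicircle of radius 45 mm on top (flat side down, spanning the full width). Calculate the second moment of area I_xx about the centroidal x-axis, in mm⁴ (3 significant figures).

I_xx ≈ 4.22 × 10⁶ mm⁴

Decompose the section into non-overlapping parts with the origin at the bottom-left of its bounding rectangle.
Rectangular body: 90 × 45, A = 4 050 mm², y = 22.5 mm, Ī = 683 438 mm⁴.
Semicircular cap: semicircle r = 45, A = 3180.9 mm², y = 64.099 mm, Ī = 450 072 mm⁴.
Centroid: ȳ = ΣA·y / ΣA = 40.799 mm.
Transfer each piece to the centroidal x-axis using Ī + A·d² with d = y − 40.799:
  rectangular body: d = -18.299 mm → contributes +2 039 632 mm⁴
  semicircular cap: d = 23.299 mm → contributes +2 176 832 mm⁴
Total I = 4 216 464 mm⁴.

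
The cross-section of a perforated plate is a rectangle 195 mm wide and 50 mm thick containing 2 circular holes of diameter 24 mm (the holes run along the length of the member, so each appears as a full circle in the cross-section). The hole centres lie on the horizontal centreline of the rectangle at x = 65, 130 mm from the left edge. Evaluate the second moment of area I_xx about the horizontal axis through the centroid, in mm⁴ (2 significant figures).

I_xx ≈ 2.0 × 10⁶ mm⁴

Treat the section as a set of non-overlapping primitives; coordinates are from the bounding-box lower-left.
Plate: 195 × 50, A = 9 750 mm², y = 25 mm, Ī = 2 031 250 mm⁴.
Hole 1 (subtracted): ⌀24, A = 452.4 mm², y = 25 mm, Ī = 16 286 mm⁴.
Hole 2 (subtracted): ⌀24, A = 452.4 mm², y = 25 mm, Ī = 16 286 mm⁴.
By symmetry the centroid is at mid-height, ȳ = 25 mm.
All pieces are centred on the horizontal axis through the centroid, so I = ΣĪ (holes subtracted) = 1 998 678 mm⁴.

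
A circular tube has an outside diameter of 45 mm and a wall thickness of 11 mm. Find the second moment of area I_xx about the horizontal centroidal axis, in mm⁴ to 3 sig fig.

I_xx ≈ 1.88 × 10⁵ mm⁴

Treat the section as a set of non-overlapping primitives; coordinates are from the bounding-box lower-left.
Outer circle: ⌀45, A = 1590.4 mm², y = 22.5 mm, Ī = 201 289 mm⁴.
Bore (subtracted): ⌀23, A = 415.48 mm², y = 22.5 mm, Ī = 13 737 mm⁴.
By symmetry the centroid is at mid-height, ȳ = 22.5 mm.
All pieces are centred on the horizontal centroidal axis, so I = ΣĪ (holes subtracted) = 187 552 mm⁴.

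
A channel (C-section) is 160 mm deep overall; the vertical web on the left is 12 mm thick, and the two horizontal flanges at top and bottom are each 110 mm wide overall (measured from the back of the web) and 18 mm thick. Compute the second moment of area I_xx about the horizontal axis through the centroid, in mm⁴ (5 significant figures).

Treat the section as a set of non-overlapping primitives; coordinates are from the bounding-box lower-left.
Web: 12 × 160, A = 1 920 mm², y = 80 mm, Ī = 4 096 000 mm⁴.
Top flange (beyond web): 98 × 18, A = 1 764 mm², y = 151 mm, Ī = 47 628 mm⁴.
Bottom flange (beyond web): 98 × 18, A = 1 764 mm², y = 9 mm, Ī = 47 628 mm⁴.
By symmetry the centroid is at mid-height, ȳ = 80 mm.
Transfer each piece to the horizontal axis through the centroid using Ī + A·d² with d = y − 80:
  web: d = 0 mm → contributes +4 096 000 mm⁴
  top flange (beyond web): d = 71 mm → contributes +8 939 952 mm⁴
  bottom flange (beyond web): d = -71 mm → contributes +8 939 952 mm⁴
Total I = 21 975 904 mm⁴.

I_xx ≈ 2.1976 × 10⁷ mm⁴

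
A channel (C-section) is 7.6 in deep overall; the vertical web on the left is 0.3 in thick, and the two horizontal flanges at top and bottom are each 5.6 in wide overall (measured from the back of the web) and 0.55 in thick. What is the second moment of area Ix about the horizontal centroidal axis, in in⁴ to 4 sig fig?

Ix ≈ 83.56 in⁴

Treat the section as a set of non-overlapping primitives; coordinates are from the bounding-box lower-left.
Web: 0.3 × 7.6, A = 2.28 in², y = 3.8 in, Ī = 10.9744 in⁴.
Top flange (beyond web): 5.3 × 0.55, A = 2.915 in², y = 7.325 in, Ī = 0.0734823 in⁴.
Bottom flange (beyond web): 5.3 × 0.55, A = 2.915 in², y = 0.275 in, Ī = 0.0734823 in⁴.
By symmetry the centroid is at mid-height, ȳ = 3.8 in.
Transfer each piece to the horizontal centroidal axis using Ī + A·d² with d = y − 3.8:
  web: d = 0 in → contributes +10.9744 in⁴
  top flange (beyond web): d = 3.525 in → contributes +36.2942 in⁴
  bottom flange (beyond web): d = -3.525 in → contributes +36.2942 in⁴
Total I = 83.5628 in⁴.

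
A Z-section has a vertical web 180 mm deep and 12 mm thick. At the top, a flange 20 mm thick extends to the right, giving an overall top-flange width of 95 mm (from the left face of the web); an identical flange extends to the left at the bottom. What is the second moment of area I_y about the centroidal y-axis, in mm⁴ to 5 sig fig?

Break the section into simple shapes (no overlaps), measuring from the bottom-left corner of the bounding box.
Web: 12 × 180, A = 2 160 mm², x = 89 mm, Ī = 25 920 mm⁴.
Top flange (beyond web): 83 × 20, A = 1 660 mm², x = 136.5 mm, Ī = 952978.3 mm⁴.
Bottom flange (beyond web): 83 × 20, A = 1 660 mm², x = 41.5 mm, Ī = 952978.3 mm⁴.
Centroid: x̄ = ΣA·x / ΣA = 89 mm.
Transfer each piece to the centroidal y-axis using Ī + A·d² with d = x − 89:
  web: d = 0 mm → contributes +25 920 mm⁴
  top flange (beyond web): d = 47.5 mm → contributes +4 698 353 mm⁴
  bottom flange (beyond web): d = -47.5 mm → contributes +4 698 353 mm⁴
Total I = 9 422 627 mm⁴.

I_y ≈ 9.4226 × 10⁶ mm⁴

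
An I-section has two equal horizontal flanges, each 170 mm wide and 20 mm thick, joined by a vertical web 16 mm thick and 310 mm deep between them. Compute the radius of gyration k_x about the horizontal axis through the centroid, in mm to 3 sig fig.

k_x ≈ 138 mm

Decompose the section into non-overlapping parts with the origin at the bottom-left of its bounding rectangle.
Bottom flange: 170 × 20, A = 3 400 mm², y = 10 mm, Ī = 113 333 mm⁴.
Web: 16 × 310, A = 4 960 mm², y = 175 mm, Ī = 39 721 333 mm⁴.
Top flange: 170 × 20, A = 3 400 mm², y = 340 mm, Ī = 113 333 mm⁴.
By symmetry the centroid is at mid-height, ȳ = 175 mm.
Transfer each piece to the horizontal axis through the centroid using Ī + A·d² with d = y − 175:
  bottom flange: d = -165 mm → contributes +92 678 333 mm⁴
  web: d = 0 mm → contributes +39 721 333 mm⁴
  top flange: d = 165 mm → contributes +92 678 333 mm⁴
Total I = 225 078 000 mm⁴.
Radius of gyration: k = √(I/A) = √(225 078 000 / 11 760) = 138.34 mm.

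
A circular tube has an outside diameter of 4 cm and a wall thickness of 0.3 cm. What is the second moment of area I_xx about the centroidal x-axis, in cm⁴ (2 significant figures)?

I_xx ≈ 6.0 cm⁴

Decompose the section into non-overlapping parts with the origin at the bottom-left of its bounding rectangle.
Outer circle: ⌀4, A = 12.57 cm², y = 2 cm, Ī = 12.57 cm⁴.
Bore (subtracted): ⌀3.4, A = 9.079 cm², y = 2 cm, Ī = 6.56 cm⁴.
By symmetry the centroid is at mid-height, ȳ = 2 cm.
All pieces are centred on the centroidal x-axis, so I = ΣĪ (holes subtracted) = 6.007 cm⁴.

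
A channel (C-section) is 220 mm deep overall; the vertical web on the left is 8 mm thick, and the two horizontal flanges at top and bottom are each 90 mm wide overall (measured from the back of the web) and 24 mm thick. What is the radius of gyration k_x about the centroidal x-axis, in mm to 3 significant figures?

k_x ≈ 89.0 mm

Split into non-overlapping primitives; take the origin at the lower-left of the bounding box.
Web: 8 × 220, A = 1 760 mm², y = 110 mm, Ī = 7 098 667 mm⁴.
Top flange (beyond web): 82 × 24, A = 1 968 mm², y = 208 mm, Ī = 94 464 mm⁴.
Bottom flange (beyond web): 82 × 24, A = 1 968 mm², y = 12 mm, Ī = 94 464 mm⁴.
By symmetry the centroid is at mid-height, ȳ = 110 mm.
Transfer each piece to the centroidal x-axis using Ī + A·d² with d = y − 110:
  web: d = 0 mm → contributes +7 098 667 mm⁴
  top flange (beyond web): d = 98 mm → contributes +18 995 136 mm⁴
  bottom flange (beyond web): d = -98 mm → contributes +18 995 136 mm⁴
Total I = 45 088 939 mm⁴.
Radius of gyration: k = √(I/A) = √(45 088 939 / 5 696) = 88.971 mm.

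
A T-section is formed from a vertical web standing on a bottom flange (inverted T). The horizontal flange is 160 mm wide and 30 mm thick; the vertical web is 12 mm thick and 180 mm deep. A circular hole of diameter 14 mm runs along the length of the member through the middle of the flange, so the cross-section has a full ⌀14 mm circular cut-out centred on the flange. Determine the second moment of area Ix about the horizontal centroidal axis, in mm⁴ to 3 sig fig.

Ix ≈ 2.24 × 10⁷ mm⁴

Decompose the section into non-overlapping parts with the origin at the bottom-left of its bounding rectangle.
Flange: 160 × 30, A = 4 800 mm², y = 15 mm, Ī = 360 000 mm⁴.
Web: 12 × 180, A = 2 160 mm², y = 120 mm, Ī = 5 832 000 mm⁴.
Hole (subtracted): ⌀14, A = 153.94 mm², y = 15 mm, Ī = 1885.7 mm⁴.
Centroid: ȳ = ΣA·y / ΣA = 48.323 mm.
Transfer each piece to the horizontal centroidal axis using Ī + A·d² with d = y − 48.323:
  flange: d = -33.323 mm → contributes +5 690 102 mm⁴
  web: d = 71.677 mm → contributes +16 929 127 mm⁴
  hole: d = -33.323 mm → contributes −172 824 mm⁴
Total I = 22 446 405 mm⁴.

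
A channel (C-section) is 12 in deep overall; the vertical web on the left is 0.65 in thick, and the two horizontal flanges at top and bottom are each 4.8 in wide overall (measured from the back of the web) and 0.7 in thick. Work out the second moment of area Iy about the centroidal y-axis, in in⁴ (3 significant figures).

Iy ≈ 27.8 in⁴

Split into non-overlapping primitives; take the origin at the lower-left of the bounding box.
Web: 0.65 × 12, A = 7.8 in², x = 0.325 in, Ī = 0.27463 in⁴.
Top flange (beyond web): 4.15 × 0.7, A = 2.905 in², x = 2.725 in, Ī = 4.1693 in⁴.
Bottom flange (beyond web): 4.15 × 0.7, A = 2.905 in², x = 2.725 in, Ī = 4.1693 in⁴.
Centroid: x̄ = ΣA·x / ΣA = 1.3495 in.
Transfer each piece to the centroidal y-axis using Ī + A·d² with d = x − 1.3495:
  web: d = -1.0245 in → contributes +8.4622 in⁴
  top flange (beyond web): d = 1.3755 in → contributes +9.6652 in⁴
  bottom flange (beyond web): d = 1.3755 in → contributes +9.6652 in⁴
Total I = 27.793 in⁴.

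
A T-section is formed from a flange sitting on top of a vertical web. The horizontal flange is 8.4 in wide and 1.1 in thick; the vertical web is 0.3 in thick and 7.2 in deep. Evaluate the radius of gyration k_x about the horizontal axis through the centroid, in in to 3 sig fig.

k_x ≈ 1.88 in

Split into non-overlapping primitives; take the origin at the lower-left of the bounding box.
Flange: 8.4 × 1.1, A = 9.24 in², y = 7.75 in, Ī = 0.9317 in⁴.
Web: 0.3 × 7.2, A = 2.16 in², y = 3.6 in, Ī = 9.3312 in⁴.
Centroid: ȳ = ΣA·y / ΣA = 6.9637 in.
Transfer each piece to the horizontal axis through the centroid using Ī + A·d² with d = y − 6.9637:
  flange: d = 0.78632 in → contributes +6.6447 in⁴
  web: d = -3.3637 in → contributes +33.77 in⁴
Total I = 40.415 in⁴.
Radius of gyration: k = √(I/A) = √(40.415 / 11.4) = 1.8829 in.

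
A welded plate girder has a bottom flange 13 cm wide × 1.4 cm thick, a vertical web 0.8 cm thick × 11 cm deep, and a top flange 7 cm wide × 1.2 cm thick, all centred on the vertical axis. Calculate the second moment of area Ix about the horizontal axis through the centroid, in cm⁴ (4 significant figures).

Break the section into simple shapes (no overlaps), measuring from the bottom-left corner of the bounding box.
Bottom plate: 13 × 1.4, A = 18.2 cm², y = 0.7 cm, Ī = 2.97267 cm⁴.
Web plate: 0.8 × 11, A = 8.8 cm², y = 6.9 cm, Ī = 88.7333 cm⁴.
Top plate: 7 × 1.2, A = 8.4 cm², y = 13 cm, Ī = 1.008 cm⁴.
Centroid: ȳ = ΣA·y / ΣA = 5.15989 cm.
Transfer each piece to the horizontal axis through the centroid using Ī + A·d² with d = y − 5.15989:
  bottom plate: d = -4.45989 cm → contributes +364.981 cm⁴
  web plate: d = 1.74011 cm → contributes +115.38 cm⁴
  top plate: d = 7.84011 cm → contributes +517.334 cm⁴
Total I = 997.695 cm⁴.

Ix ≈ 997.7 cm⁴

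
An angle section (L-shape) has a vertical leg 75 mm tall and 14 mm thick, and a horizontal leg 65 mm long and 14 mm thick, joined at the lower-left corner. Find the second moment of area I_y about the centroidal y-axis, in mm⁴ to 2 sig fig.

Decompose the section into non-overlapping parts with the origin at the bottom-left of its bounding rectangle.
Vertical leg: 14 × 75, A = 1 050 mm², x = 7 mm, Ī = 17 150 mm⁴.
Horizontal leg (remainder): 51 × 14, A = 714 mm², x = 39.5 mm, Ī = 154 760 mm⁴.
Centroid: x̄ = ΣA·x / ΣA = 20.15 mm.
Transfer each piece to the centroidal y-axis using Ī + A·d² with d = x − 20.15:
  vertical leg: d = -13.15 mm → contributes +198 850 mm⁴
  horizontal leg (remainder): d = 19.35 mm → contributes +421 966 mm⁴
Total I = 620 816 mm⁴.

I_y ≈ 6.2 × 10⁵ mm⁴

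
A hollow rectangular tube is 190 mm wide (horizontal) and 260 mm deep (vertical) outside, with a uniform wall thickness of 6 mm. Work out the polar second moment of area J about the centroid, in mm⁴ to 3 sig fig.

J ≈ 8.41 × 10⁷ mm⁴

Decompose the section into non-overlapping parts with the origin at the bottom-left of its bounding rectangle.
Outer rectangle: 190 × 260, A = 49 400 mm², y = 130 mm, Ī = 278 286 667 mm⁴.
Inner void (subtracted): 178 × 248, A = 44 144 mm², y = 130 mm, Ī = 226 252 715 mm⁴.
By symmetry the centroid is at mid-height, ȳ = 130 mm.
All pieces are centred on the centroidal x-axis, so I = ΣĪ (holes subtracted) = 52 033 952 mm⁴.
Repeating about the centroidal y-axis gives I_y = 32 056 792 mm⁴.
Polar second moment: J = I_x + I_y = 84 090 744 mm⁴.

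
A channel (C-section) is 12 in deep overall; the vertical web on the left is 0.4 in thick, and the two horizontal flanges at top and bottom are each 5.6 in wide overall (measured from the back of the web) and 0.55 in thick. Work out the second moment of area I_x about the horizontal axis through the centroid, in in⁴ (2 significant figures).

I_x ≈ 250 in⁴

Treat the section as a set of non-overlapping primitives; coordinates are from the bounding-box lower-left.
Web: 0.4 × 12, A = 4.8 in², y = 6 in, Ī = 57.6 in⁴.
Top flange (beyond web): 5.2 × 0.55, A = 2.86 in², y = 11.73 in, Ī = 0.0721 in⁴.
Bottom flange (beyond web): 5.2 × 0.55, A = 2.86 in², y = 0.275 in, Ī = 0.0721 in⁴.
By symmetry the centroid is at mid-height, ȳ = 6 in.
Transfer each piece to the horizontal axis through the centroid using Ī + A·d² with d = y − 6:
  web: d = 0 in → contributes +57.6 in⁴
  top flange (beyond web): d = 5.725 in → contributes +93.81 in⁴
  bottom flange (beyond web): d = -5.725 in → contributes +93.81 in⁴
Total I = 245.2 in⁴.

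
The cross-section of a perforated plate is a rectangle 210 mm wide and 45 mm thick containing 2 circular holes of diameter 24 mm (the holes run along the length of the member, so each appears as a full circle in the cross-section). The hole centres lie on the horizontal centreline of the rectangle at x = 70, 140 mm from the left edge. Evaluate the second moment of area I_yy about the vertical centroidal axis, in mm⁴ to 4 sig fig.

Split into non-overlapping primitives; take the origin at the lower-left of the bounding box.
Plate: 210 × 45, A = 9 450 mm², x = 105 mm, Ī = 34 728 750 mm⁴.
Hole 1 (subtracted): ⌀24, A = 452.389 mm², x = 70 mm, Ī = 16 286 mm⁴.
Hole 2 (subtracted): ⌀24, A = 452.389 mm², x = 140 mm, Ī = 16 286 mm⁴.
By symmetry the centroid is at mid-width, x̄ = 105 mm.
Transfer each piece to the vertical centroidal axis using Ī + A·d² with d = x − 105:
  plate: d = 0 mm → contributes +34 728 750 mm⁴
  hole 1: d = -35 mm → contributes −570 463 mm⁴
  hole 2: d = 35 mm → contributes −570 463 mm⁴
Total I = 33 587 824 mm⁴.

I_yy ≈ 3.359 × 10⁷ mm⁴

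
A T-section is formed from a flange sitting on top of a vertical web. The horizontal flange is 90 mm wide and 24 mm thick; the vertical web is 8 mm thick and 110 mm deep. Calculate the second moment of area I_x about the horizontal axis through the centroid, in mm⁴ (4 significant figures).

Treat the section as a set of non-overlapping primitives; coordinates are from the bounding-box lower-left.
Flange: 90 × 24, A = 2 160 mm², y = 122 mm, Ī = 103 680 mm⁴.
Web: 8 × 110, A = 880 mm², y = 55 mm, Ī = 887 333 mm⁴.
Centroid: ȳ = ΣA·y / ΣA = 102.605 mm.
Transfer each piece to the horizontal axis through the centroid using Ī + A·d² with d = y − 102.605:
  flange: d = 19.3947 mm → contributes +916 177 mm⁴
  web: d = -47.6053 mm → contributes +2 881 643 mm⁴
Total I = 3 797 820 mm⁴.

I_x ≈ 3.798 × 10⁶ mm⁴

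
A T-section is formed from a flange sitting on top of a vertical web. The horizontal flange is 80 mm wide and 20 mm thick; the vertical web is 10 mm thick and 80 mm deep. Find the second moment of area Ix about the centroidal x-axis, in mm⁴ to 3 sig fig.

Ix ≈ 1.81 × 10⁶ mm⁴

Decompose the section into non-overlapping parts with the origin at the bottom-left of its bounding rectangle.
Flange: 80 × 20, A = 1 600 mm², y = 90 mm, Ī = 53 333 mm⁴.
Web: 10 × 80, A = 800 mm², y = 40 mm, Ī = 426 667 mm⁴.
Centroid: ȳ = ΣA·y / ΣA = 73.333 mm.
Transfer each piece to the centroidal x-axis using Ī + A·d² with d = y − 73.333:
  flange: d = 16.667 mm → contributes +497 778 mm⁴
  web: d = -33.333 mm → contributes +1 315 556 mm⁴
Total I = 1 813 333 mm⁴.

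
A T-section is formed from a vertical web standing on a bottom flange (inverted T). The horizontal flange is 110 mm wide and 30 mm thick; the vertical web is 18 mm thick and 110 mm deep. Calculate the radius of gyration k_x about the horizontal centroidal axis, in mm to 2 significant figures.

Break the section into simple shapes (no overlaps), measuring from the bottom-left corner of the bounding box.
Flange: 110 × 30, A = 3 300 mm², y = 15 mm, Ī = 247 500 mm⁴.
Web: 18 × 110, A = 1 980 mm², y = 85 mm, Ī = 1 996 500 mm⁴.
Centroid: ȳ = ΣA·y / ΣA = 41.25 mm.
Transfer each piece to the horizontal centroidal axis using Ī + A·d² with d = y − 41.25:
  flange: d = -26.25 mm → contributes +2 521 406 mm⁴
  web: d = 43.75 mm → contributes +5 786 344 mm⁴
Total I = 8 307 750 mm⁴.
Radius of gyration: k = √(I/A) = √(8 307 750 / 5 280) = 39.67 mm.

k_x ≈ 40 mm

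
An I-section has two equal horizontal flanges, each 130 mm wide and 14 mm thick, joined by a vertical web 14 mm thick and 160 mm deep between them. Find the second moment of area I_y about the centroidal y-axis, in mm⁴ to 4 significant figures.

I_y ≈ 5.163 × 10⁶ mm⁴

Treat the section as a set of non-overlapping primitives; coordinates are from the bounding-box lower-left.
Bottom flange: 130 × 14, A = 1 820 mm², x = 65 mm, Ī = 2 563 167 mm⁴.
Web: 14 × 160, A = 2 240 mm², x = 65 mm, Ī = 36586.7 mm⁴.
Top flange: 130 × 14, A = 1 820 mm², x = 65 mm, Ī = 2 563 167 mm⁴.
By symmetry the centroid is at mid-width, x̄ = 65 mm.
All pieces are centred on the centroidal y-axis, so I = ΣĪ = 5 162 920 mm⁴.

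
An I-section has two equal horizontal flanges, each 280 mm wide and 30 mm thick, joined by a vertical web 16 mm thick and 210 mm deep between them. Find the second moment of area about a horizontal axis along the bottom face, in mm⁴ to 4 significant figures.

I_base ≈ 6.229 × 10⁸ mm⁴

Break the section into simple shapes (no overlaps), measuring from the bottom-left corner of the bounding box.
Bottom flange: 280 × 30, A = 8 400 mm², y = 15 mm, Ī = 630 000 mm⁴.
Web: 16 × 210, A = 3 360 mm², y = 135 mm, Ī = 12 348 000 mm⁴.
Top flange: 280 × 30, A = 8 400 mm², y = 255 mm, Ī = 630 000 mm⁴.
Transfer each piece to a horizontal axis along the bottom face using Ī + A·d² with d = y − 0:
  bottom flange: d = 15 mm → contributes +2 520 000 mm⁴
  web: d = 135 mm → contributes +73 584 000 mm⁴
  top flange: d = 255 mm → contributes +546 840 000 mm⁴
Total I = 622 944 000 mm⁴.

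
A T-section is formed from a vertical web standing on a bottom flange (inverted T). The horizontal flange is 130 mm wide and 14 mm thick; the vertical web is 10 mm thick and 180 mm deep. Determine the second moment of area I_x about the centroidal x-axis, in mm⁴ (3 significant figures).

Decompose the section into non-overlapping parts with the origin at the bottom-left of its bounding rectangle.
Flange: 130 × 14, A = 1 820 mm², y = 7 mm, Ī = 29 727 mm⁴.
Web: 10 × 180, A = 1 800 mm², y = 104 mm, Ī = 4 860 000 mm⁴.
Centroid: ȳ = ΣA·y / ΣA = 55.232 mm.
Transfer each piece to the centroidal x-axis using Ī + A·d² with d = y − 55.232:
  flange: d = -48.232 mm → contributes +4 263 647 mm⁴
  web: d = 48.768 mm → contributes +9 140 964 mm⁴
Total I = 13 404 612 mm⁴.

I_x ≈ 1.34 × 10⁷ mm⁴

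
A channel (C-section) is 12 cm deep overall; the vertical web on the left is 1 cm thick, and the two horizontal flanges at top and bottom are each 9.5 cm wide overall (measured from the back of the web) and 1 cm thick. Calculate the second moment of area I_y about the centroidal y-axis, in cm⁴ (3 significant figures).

I_y ≈ 262 cm⁴

Break the section into simple shapes (no overlaps), measuring from the bottom-left corner of the bounding box.
Web: 1 × 12, A = 12 cm², x = 0.5 cm, Ī = 1 cm⁴.
Top flange (beyond web): 8.5 × 1, A = 8.5 cm², x = 5.25 cm, Ī = 51.177 cm⁴.
Bottom flange (beyond web): 8.5 × 1, A = 8.5 cm², x = 5.25 cm, Ī = 51.177 cm⁴.
Centroid: x̄ = ΣA·x / ΣA = 3.2845 cm.
Transfer each piece to the centroidal y-axis using Ī + A·d² with d = x − 3.2845:
  web: d = -2.7845 cm → contributes +94.04 cm⁴
  top flange (beyond web): d = 1.9655 cm → contributes +84.015 cm⁴
  bottom flange (beyond web): d = 1.9655 cm → contributes +84.015 cm⁴
Total I = 262.07 cm⁴.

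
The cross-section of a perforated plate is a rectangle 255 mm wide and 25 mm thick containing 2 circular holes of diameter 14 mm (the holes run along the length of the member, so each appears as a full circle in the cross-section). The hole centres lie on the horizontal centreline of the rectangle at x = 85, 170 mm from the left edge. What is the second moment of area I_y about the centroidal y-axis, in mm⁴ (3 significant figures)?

I_y ≈ 3.40 × 10⁷ mm⁴

Decompose the section into non-overlapping parts with the origin at the bottom-left of its bounding rectangle.
Plate: 255 × 25, A = 6 375 mm², x = 127.5 mm, Ī = 34 544 531 mm⁴.
Hole 1 (subtracted): ⌀14, A = 153.94 mm², x = 85 mm, Ī = 1885.7 mm⁴.
Hole 2 (subtracted): ⌀14, A = 153.94 mm², x = 170 mm, Ī = 1885.7 mm⁴.
By symmetry the centroid is at mid-width, x̄ = 127.5 mm.
Transfer each piece to the centroidal y-axis using Ī + A·d² with d = x − 127.5:
  plate: d = 0 mm → contributes +34 544 531 mm⁴
  hole 1: d = -42.5 mm → contributes −279 936 mm⁴
  hole 2: d = 42.5 mm → contributes −279 936 mm⁴
Total I = 33 984 659 mm⁴.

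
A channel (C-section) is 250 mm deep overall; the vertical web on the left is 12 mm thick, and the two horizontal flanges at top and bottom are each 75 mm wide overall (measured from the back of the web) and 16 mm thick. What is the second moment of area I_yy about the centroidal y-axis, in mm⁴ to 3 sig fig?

Treat the section as a set of non-overlapping primitives; coordinates are from the bounding-box lower-left.
Web: 12 × 250, A = 3 000 mm², x = 6 mm, Ī = 36 000 mm⁴.
Top flange (beyond web): 63 × 16, A = 1 008 mm², x = 43.5 mm, Ī = 333 396 mm⁴.
Bottom flange (beyond web): 63 × 16, A = 1 008 mm², x = 43.5 mm, Ī = 333 396 mm⁴.
Centroid: x̄ = ΣA·x / ΣA = 21.072 mm.
Transfer each piece to the centroidal y-axis using Ī + A·d² with d = x − 21.072:
  web: d = -15.072 mm → contributes +717 475 mm⁴
  top flange (beyond web): d = 22.428 mm → contributes +840 446 mm⁴
  bottom flange (beyond web): d = 22.428 mm → contributes +840 446 mm⁴
Total I = 2 398 366 mm⁴.

I_yy ≈ 2.40 × 10⁶ mm⁴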